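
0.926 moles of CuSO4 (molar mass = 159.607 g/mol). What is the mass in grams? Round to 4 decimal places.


mass = n * M
mass = 0.926 * 159.607
mass = 147.796082 g, rounded to 4 dp:

147.7961 g


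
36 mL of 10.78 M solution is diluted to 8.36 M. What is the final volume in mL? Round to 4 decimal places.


Dilution: M1*V1 = M2*V2, solve for V2.
V2 = M1*V1 / M2
V2 = 10.78 * 36 / 8.36
V2 = 388.08 / 8.36
V2 = 46.42105263 mL, rounded to 4 dp:

46.4211 mL


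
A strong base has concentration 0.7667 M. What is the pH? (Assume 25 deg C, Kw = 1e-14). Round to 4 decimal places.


A strong base dissociates completely, so [OH-] equals the given concentration.
pOH = -log10([OH-]) = -log10(0.7667) = 0.115375
pH = 14 - pOH = 14 - 0.115375
pH = 13.884625, rounded to 4 dp:

13.8846


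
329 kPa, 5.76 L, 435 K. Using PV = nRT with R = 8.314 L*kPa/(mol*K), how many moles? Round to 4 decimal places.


PV = nRT, solve for n = PV / (RT).
PV = 329 * 5.76 = 1895.04
RT = 8.314 * 435 = 3616.59
n = 1895.04 / 3616.59
n = 0.5239853 mol, rounded to 4 dp:

0.5240 mol


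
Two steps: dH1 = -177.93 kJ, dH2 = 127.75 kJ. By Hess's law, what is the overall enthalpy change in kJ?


Hess's law: enthalpy is a state function, so add the step enthalpies.
dH_total = dH1 + dH2 = -177.93 + (127.75)
dH_total = -50.18 kJ:

-50.18 kJ


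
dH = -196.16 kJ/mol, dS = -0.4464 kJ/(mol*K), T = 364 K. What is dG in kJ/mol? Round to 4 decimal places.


Gibbs: dG = dH - T*dS (consistent units, dS already in kJ/(mol*K)).
T*dS = 364 * -0.4464 = -162.4896
dG = -196.16 - (-162.4896)
dG = -33.6704 kJ/mol, rounded to 4 dp:

-33.6704 kJ/mol


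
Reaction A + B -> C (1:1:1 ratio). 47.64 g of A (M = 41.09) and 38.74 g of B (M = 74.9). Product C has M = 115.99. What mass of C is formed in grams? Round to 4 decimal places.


Find moles of each reactant; the smaller value is the limiting reagent in a 1:1:1 reaction, so moles_C equals moles of the limiter.
n_A = mass_A / M_A = 47.64 / 41.09 = 1.159406 mol
n_B = mass_B / M_B = 38.74 / 74.9 = 0.517223 mol
Limiting reagent: B (smaller), n_limiting = 0.517223 mol
mass_C = n_limiting * M_C = 0.517223 * 115.99
mass_C = 59.99269577 g, rounded to 4 dp:

59.9927 g


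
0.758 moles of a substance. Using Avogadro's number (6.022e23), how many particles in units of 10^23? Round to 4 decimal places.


N = n * NA, then divide by 1e23 for the requested units.
N / 1e23 = n * 6.022
N / 1e23 = 0.758 * 6.022
N / 1e23 = 4.564676, rounded to 4 dp:

4.5647


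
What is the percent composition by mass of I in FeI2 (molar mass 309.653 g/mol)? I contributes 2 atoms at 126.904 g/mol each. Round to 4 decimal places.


pct = 100 * (n_elem * M_elem) / M_total
mass_contribution = 2 * 126.904 = 253.808 g/mol
pct = 100 * 253.808 / 309.653
pct = 81.96529664 %, rounded to 4 dp:

81.9653 %


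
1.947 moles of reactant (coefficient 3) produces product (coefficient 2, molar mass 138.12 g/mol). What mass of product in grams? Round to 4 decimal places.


Use the coefficient ratio to convert reactant moles to product moles, then multiply by the product's molar mass.
moles_P = moles_R * (coeff_P / coeff_R) = 1.947 * (2/3) = 1.298
mass_P = moles_P * M_P = 1.298 * 138.12
mass_P = 179.27976 g, rounded to 4 dp:

179.2798 g


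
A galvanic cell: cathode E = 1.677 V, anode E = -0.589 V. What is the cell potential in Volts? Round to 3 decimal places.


Standard cell potential: E_cell = E_cathode - E_anode.
E_cell = 1.677 - (-0.589)
E_cell = 2.266 V, rounded to 3 dp:

2.266 V


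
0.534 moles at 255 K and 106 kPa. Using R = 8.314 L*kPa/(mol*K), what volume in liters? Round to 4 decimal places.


PV = nRT, solve for V = nRT / P.
nRT = 0.534 * 8.314 * 255 = 1132.1174
V = 1132.1174 / 106
V = 10.68035283 L, rounded to 4 dp:

10.6804 L


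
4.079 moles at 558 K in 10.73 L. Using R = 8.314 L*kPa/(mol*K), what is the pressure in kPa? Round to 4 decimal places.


PV = nRT, solve for P = nRT / V.
nRT = 4.079 * 8.314 * 558 = 18923.3457
P = 18923.3457 / 10.73
P = 1763.59232992 kPa, rounded to 4 dp:

1763.5923 kPa


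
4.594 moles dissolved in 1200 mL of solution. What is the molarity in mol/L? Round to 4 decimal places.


Convert volume to liters: V_L = V_mL / 1000.
V_L = 1200 / 1000 = 1.2 L
M = n / V_L = 4.594 / 1.2
M = 3.82833333 mol/L, rounded to 4 dp:

3.8283 mol/L


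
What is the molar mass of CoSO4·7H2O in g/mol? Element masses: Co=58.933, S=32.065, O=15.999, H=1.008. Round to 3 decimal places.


M = sum(count * atomic_mass) over atoms.
M = 1*58.933 + 1*32.065 + 11*15.999 + 14*1.008
M = 58.933 + 32.065 + 175.989 + 14.112
M = 281.099 g/mol, rounded to 3 dp:

281.099 g/mol


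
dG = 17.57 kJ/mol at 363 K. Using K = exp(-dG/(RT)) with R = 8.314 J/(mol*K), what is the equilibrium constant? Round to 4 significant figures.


dG is in kJ/mol; multiply by 1000 to match R in J/(mol*K).
RT = 8.314 * 363 = 3017.982 J/mol
exponent = -dG*1000 / (RT) = -(17.57*1000) / 3017.982 = -5.82177097
K = exp(-5.82177097)
K = 0.0029623543, rounded to 4 significant figures:

0.002962


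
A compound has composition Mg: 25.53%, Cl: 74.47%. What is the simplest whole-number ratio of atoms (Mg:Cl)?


Assume 100 g of compound, divide each mass% by atomic mass to get moles, then normalize by the smallest to get a raw atom ratio.
Moles per 100 g: Mg: 25.53/24.305 = 1.0504, Cl: 74.47/35.453 = 2.1005
Raw ratio (divide by min = 1.0504): Mg: 1.0, Cl: 2.0
Multiply by 1 to clear fractions: Mg: 1.0 ~= 1, Cl: 2.0 ~= 2
Reduce by GCD to get the simplest whole-number ratio:

1:2


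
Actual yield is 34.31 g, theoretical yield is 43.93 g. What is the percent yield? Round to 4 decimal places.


% yield = 100 * actual / theoretical
% yield = 100 * 34.31 / 43.93
% yield = 78.10152515 %, rounded to 4 dp:

78.1015 %


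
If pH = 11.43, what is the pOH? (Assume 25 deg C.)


At 25 deg C, pH + pOH = 14.
pOH = 14 - pH = 14 - 11.43
pOH = 2.57:

2.57


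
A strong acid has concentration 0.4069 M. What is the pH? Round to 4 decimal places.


A strong acid dissociates completely, so [H+] equals the given concentration.
pH = -log10([H+]) = -log10(0.4069)
pH = 0.39051231, rounded to 4 dp:

0.3905


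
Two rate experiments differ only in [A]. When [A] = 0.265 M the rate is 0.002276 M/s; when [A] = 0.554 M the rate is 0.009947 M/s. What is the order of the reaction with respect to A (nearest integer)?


Rate is proportional to [A]^n, so rate2/rate1 = ([A]2/[A]1)^n. Take logs to solve for n.
rate2/rate1 = 0.009947 / 0.002276 = 4.3704
[A]2/[A]1 = 0.554 / 0.265 = 2.0906
n = ln(4.3704) / ln(2.0906) = 2.0
Nearest integer order:

2


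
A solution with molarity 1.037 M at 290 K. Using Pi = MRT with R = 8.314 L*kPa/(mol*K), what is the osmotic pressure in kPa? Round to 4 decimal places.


Osmotic pressure (van't Hoff): Pi = M*R*T.
RT = 8.314 * 290 = 2411.06
Pi = 1.037 * 2411.06
Pi = 2500.26922 kPa, rounded to 4 dp:

2500.2692 kPa


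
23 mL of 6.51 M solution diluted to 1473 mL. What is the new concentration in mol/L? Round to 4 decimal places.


Dilution: M1*V1 = M2*V2, solve for M2.
M2 = M1*V1 / V2
M2 = 6.51 * 23 / 1473
M2 = 149.73 / 1473
M2 = 0.10164969 mol/L, rounded to 4 dp:

0.1016 mol/L


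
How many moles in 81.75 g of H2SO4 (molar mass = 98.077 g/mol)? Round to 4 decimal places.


n = mass / M
n = 81.75 / 98.077
n = 0.83352876 mol, rounded to 4 dp:

0.8335 mol


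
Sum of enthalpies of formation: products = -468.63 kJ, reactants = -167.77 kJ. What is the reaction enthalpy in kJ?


dH_rxn = sum(dH_f products) - sum(dH_f reactants)
dH_rxn = -468.63 - (-167.77)
dH_rxn = -300.86 kJ:

-300.86 kJ


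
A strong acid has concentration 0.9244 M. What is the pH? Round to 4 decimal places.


A strong acid dissociates completely, so [H+] equals the given concentration.
pH = -log10([H+]) = -log10(0.9244)
pH = 0.03414006, rounded to 4 dp:

0.0341


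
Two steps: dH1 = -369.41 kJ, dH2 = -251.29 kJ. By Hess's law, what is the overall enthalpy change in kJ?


Hess's law: enthalpy is a state function, so add the step enthalpies.
dH_total = dH1 + dH2 = -369.41 + (-251.29)
dH_total = -620.7 kJ:

-620.70 kJ


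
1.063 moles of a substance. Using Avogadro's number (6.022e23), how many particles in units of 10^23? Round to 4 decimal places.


N = n * NA, then divide by 1e23 for the requested units.
N / 1e23 = n * 6.022
N / 1e23 = 1.063 * 6.022
N / 1e23 = 6.401386, rounded to 4 dp:

6.4014


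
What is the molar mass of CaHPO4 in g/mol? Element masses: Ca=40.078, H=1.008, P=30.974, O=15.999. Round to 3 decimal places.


M = sum(count * atomic_mass) over atoms.
M = 1*40.078 + 1*1.008 + 1*30.974 + 4*15.999
M = 40.078 + 1.008 + 30.974 + 63.996
M = 136.056 g/mol, rounded to 3 dp:

136.056 g/mol


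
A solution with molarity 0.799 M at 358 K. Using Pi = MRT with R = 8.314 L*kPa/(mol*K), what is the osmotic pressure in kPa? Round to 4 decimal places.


Osmotic pressure (van't Hoff): Pi = M*R*T.
RT = 8.314 * 358 = 2976.412
Pi = 0.799 * 2976.412
Pi = 2378.153188 kPa, rounded to 4 dp:

2378.1532 kPa


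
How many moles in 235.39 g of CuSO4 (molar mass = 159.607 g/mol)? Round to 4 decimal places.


n = mass / M
n = 235.39 / 159.607
n = 1.47481 mol, rounded to 4 dp:

1.4748 mol


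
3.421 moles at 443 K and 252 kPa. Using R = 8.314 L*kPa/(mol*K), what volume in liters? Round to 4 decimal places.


PV = nRT, solve for V = nRT / P.
nRT = 3.421 * 8.314 * 443 = 12599.8919
V = 12599.8919 / 252
V = 49.99957103 L, rounded to 4 dp:

49.9996 L


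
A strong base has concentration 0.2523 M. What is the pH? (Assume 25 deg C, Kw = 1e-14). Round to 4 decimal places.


A strong base dissociates completely, so [OH-] equals the given concentration.
pOH = -log10([OH-]) = -log10(0.2523) = 0.598083
pH = 14 - pOH = 14 - 0.598083
pH = 13.401917, rounded to 4 dp:

13.4019


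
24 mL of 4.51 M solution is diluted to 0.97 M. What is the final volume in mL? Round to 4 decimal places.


Dilution: M1*V1 = M2*V2, solve for V2.
V2 = M1*V1 / M2
V2 = 4.51 * 24 / 0.97
V2 = 108.24 / 0.97
V2 = 111.58762887 mL, rounded to 4 dp:

111.5876 mL


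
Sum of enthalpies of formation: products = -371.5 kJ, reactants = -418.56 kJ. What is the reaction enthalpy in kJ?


dH_rxn = sum(dH_f products) - sum(dH_f reactants)
dH_rxn = -371.5 - (-418.56)
dH_rxn = 47.06 kJ:

47.06 kJ


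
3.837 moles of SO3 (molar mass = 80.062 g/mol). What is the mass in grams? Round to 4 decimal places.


mass = n * M
mass = 3.837 * 80.062
mass = 307.197894 g, rounded to 4 dp:

307.1979 g


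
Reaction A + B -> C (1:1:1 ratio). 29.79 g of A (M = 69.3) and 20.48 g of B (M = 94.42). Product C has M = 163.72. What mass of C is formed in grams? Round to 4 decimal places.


Find moles of each reactant; the smaller value is the limiting reagent in a 1:1:1 reaction, so moles_C equals moles of the limiter.
n_A = mass_A / M_A = 29.79 / 69.3 = 0.42987 mol
n_B = mass_B / M_B = 20.48 / 94.42 = 0.216903 mol
Limiting reagent: B (smaller), n_limiting = 0.216903 mol
mass_C = n_limiting * M_C = 0.216903 * 163.72
mass_C = 35.51135916 g, rounded to 4 dp:

35.5114 g


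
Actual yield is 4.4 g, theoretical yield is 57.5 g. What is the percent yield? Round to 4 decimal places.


% yield = 100 * actual / theoretical
% yield = 100 * 4.4 / 57.5
% yield = 7.65217391 %, rounded to 4 dp:

7.6522 %


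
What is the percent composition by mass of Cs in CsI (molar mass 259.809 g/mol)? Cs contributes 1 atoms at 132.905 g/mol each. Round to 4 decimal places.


pct = 100 * (n_elem * M_elem) / M_total
mass_contribution = 1 * 132.905 = 132.905 g/mol
pct = 100 * 132.905 / 259.809
pct = 51.15488686 %, rounded to 4 dp:

51.1549 %


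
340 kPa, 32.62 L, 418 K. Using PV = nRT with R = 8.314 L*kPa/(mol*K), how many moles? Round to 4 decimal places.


PV = nRT, solve for n = PV / (RT).
PV = 340 * 32.62 = 11090.8
RT = 8.314 * 418 = 3475.252
n = 11090.8 / 3475.252
n = 3.19136569 mol, rounded to 4 dp:

3.1914 mol


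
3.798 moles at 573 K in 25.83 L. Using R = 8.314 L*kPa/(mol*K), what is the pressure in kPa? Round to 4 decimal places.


PV = nRT, solve for P = nRT / V.
nRT = 3.798 * 8.314 * 573 = 18093.3758
P = 18093.3758 / 25.83
P = 700.47912505 kPa, rounded to 4 dp:

700.4791 kPa


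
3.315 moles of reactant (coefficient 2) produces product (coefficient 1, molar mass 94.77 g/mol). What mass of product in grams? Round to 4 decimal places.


Use the coefficient ratio to convert reactant moles to product moles, then multiply by the product's molar mass.
moles_P = moles_R * (coeff_P / coeff_R) = 3.315 * (1/2) = 1.6575
mass_P = moles_P * M_P = 1.6575 * 94.77
mass_P = 157.081275 g, rounded to 4 dp:

157.0813 g


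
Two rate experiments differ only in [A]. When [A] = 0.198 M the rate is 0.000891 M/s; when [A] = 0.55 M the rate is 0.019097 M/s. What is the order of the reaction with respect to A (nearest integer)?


Rate is proportional to [A]^n, so rate2/rate1 = ([A]2/[A]1)^n. Take logs to solve for n.
rate2/rate1 = 0.019097 / 0.000891 = 21.4332
[A]2/[A]1 = 0.55 / 0.198 = 2.7778
n = ln(21.4332) / ln(2.7778) = 3.0
Nearest integer order:

3


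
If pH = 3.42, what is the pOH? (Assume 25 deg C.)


At 25 deg C, pH + pOH = 14.
pOH = 14 - pH = 14 - 3.42
pOH = 10.58:

10.58


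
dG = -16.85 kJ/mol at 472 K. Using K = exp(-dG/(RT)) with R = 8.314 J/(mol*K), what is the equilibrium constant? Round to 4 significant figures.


dG is in kJ/mol; multiply by 1000 to match R in J/(mol*K).
RT = 8.314 * 472 = 3924.208 J/mol
exponent = -dG*1000 / (RT) = -(-16.85*1000) / 3924.208 = 4.29386006
K = exp(4.29386006)
K = 73.248668, rounded to 4 significant figures:

73.25


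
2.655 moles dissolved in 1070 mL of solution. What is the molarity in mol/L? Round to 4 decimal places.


Convert volume to liters: V_L = V_mL / 1000.
V_L = 1070 / 1000 = 1.07 L
M = n / V_L = 2.655 / 1.07
M = 2.48130841 mol/L, rounded to 4 dp:

2.4813 mol/L


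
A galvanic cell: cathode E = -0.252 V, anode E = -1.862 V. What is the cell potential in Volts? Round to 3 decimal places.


Standard cell potential: E_cell = E_cathode - E_anode.
E_cell = -0.252 - (-1.862)
E_cell = 1.61 V, rounded to 3 dp:

1.610 V


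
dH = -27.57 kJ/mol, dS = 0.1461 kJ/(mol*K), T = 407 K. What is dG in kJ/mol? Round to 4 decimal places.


Gibbs: dG = dH - T*dS (consistent units, dS already in kJ/(mol*K)).
T*dS = 407 * 0.1461 = 59.4627
dG = -27.57 - (59.4627)
dG = -87.0327 kJ/mol, rounded to 4 dp:

-87.0327 kJ/mol


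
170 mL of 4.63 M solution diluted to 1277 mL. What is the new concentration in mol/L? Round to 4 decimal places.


Dilution: M1*V1 = M2*V2, solve for M2.
M2 = M1*V1 / V2
M2 = 4.63 * 170 / 1277
M2 = 787.1 / 1277
M2 = 0.61636648 mol/L, rounded to 4 dp:

0.6164 mol/L


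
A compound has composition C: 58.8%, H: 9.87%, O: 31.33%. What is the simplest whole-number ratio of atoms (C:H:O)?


Assume 100 g of compound, divide each mass% by atomic mass to get moles, then normalize by the smallest to get a raw atom ratio.
Moles per 100 g: C: 58.8/12.011 = 4.8955, H: 9.87/1.008 = 9.7917, O: 31.33/15.999 = 1.9582
Raw ratio (divide by min = 1.9582): C: 2.5, H: 5.0, O: 1.0
Multiply by 2 to clear fractions: C: 5.0 ~= 5, H: 10.0 ~= 10, O: 2.0 ~= 2
Reduce by GCD to get the simplest whole-number ratio:

5:10:2


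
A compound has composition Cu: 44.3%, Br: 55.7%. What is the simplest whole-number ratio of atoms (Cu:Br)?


Assume 100 g of compound, divide each mass% by atomic mass to get moles, then normalize by the smallest to get a raw atom ratio.
Moles per 100 g: Cu: 44.3/63.546 = 0.6971, Br: 55.7/79.904 = 0.6971
Raw ratio (divide by min = 0.6971): Cu: 1.0, Br: 1.0
Multiply by 1 to clear fractions: Cu: 1.0 ~= 1, Br: 1.0 ~= 1
Reduce by GCD to get the simplest whole-number ratio:

1:1


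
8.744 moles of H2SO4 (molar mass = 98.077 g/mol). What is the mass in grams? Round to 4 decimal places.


mass = n * M
mass = 8.744 * 98.077
mass = 857.585288 g, rounded to 4 dp:

857.5853 g


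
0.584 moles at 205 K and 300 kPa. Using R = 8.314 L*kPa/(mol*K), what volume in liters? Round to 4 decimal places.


PV = nRT, solve for V = nRT / P.
nRT = 0.584 * 8.314 * 205 = 995.3521
V = 995.3521 / 300
V = 3.31784033 L, rounded to 4 dp:

3.3178 L


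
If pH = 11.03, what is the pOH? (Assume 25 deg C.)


At 25 deg C, pH + pOH = 14.
pOH = 14 - pH = 14 - 11.03
pOH = 2.97:

2.97


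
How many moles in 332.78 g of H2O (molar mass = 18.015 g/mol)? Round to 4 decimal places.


n = mass / M
n = 332.78 / 18.015
n = 18.47238412 mol, rounded to 4 dp:

18.4724 mol


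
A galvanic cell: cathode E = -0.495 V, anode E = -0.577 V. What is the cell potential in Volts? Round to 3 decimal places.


Standard cell potential: E_cell = E_cathode - E_anode.
E_cell = -0.495 - (-0.577)
E_cell = 0.082 V, rounded to 3 dp:

0.082 V


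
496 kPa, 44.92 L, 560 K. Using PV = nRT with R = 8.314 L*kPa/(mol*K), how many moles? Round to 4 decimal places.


PV = nRT, solve for n = PV / (RT).
PV = 496 * 44.92 = 22280.32
RT = 8.314 * 560 = 4655.84
n = 22280.32 / 4655.84
n = 4.78545654 mol, rounded to 4 dp:

4.7855 mol


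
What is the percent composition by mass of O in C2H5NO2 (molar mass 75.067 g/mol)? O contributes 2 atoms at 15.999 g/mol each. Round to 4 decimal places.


pct = 100 * (n_elem * M_elem) / M_total
mass_contribution = 2 * 15.999 = 31.998 g/mol
pct = 100 * 31.998 / 75.067
pct = 42.62592084 %, rounded to 4 dp:

42.6259 %


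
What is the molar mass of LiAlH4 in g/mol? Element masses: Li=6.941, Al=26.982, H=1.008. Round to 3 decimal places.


M = sum(count * atomic_mass) over atoms.
M = 1*6.941 + 1*26.982 + 4*1.008
M = 6.941 + 26.982 + 4.032
M = 37.955 g/mol, rounded to 3 dp:

37.955 g/mol


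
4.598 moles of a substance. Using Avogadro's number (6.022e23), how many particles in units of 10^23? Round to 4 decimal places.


N = n * NA, then divide by 1e23 for the requested units.
N / 1e23 = n * 6.022
N / 1e23 = 4.598 * 6.022
N / 1e23 = 27.689156, rounded to 4 dp:

27.6892


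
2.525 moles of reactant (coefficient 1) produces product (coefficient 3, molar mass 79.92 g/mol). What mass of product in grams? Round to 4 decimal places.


Use the coefficient ratio to convert reactant moles to product moles, then multiply by the product's molar mass.
moles_P = moles_R * (coeff_P / coeff_R) = 2.525 * (3/1) = 7.575
mass_P = moles_P * M_P = 7.575 * 79.92
mass_P = 605.394 g, rounded to 4 dp:

605.3940 g


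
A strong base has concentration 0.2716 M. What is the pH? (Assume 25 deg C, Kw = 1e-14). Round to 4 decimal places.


A strong base dissociates completely, so [OH-] equals the given concentration.
pOH = -log10([OH-]) = -log10(0.2716) = 0.56607
pH = 14 - pOH = 14 - 0.56607
pH = 13.43393, rounded to 4 dp:

13.4339


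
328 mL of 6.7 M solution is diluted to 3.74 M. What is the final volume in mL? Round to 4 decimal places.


Dilution: M1*V1 = M2*V2, solve for V2.
V2 = M1*V1 / M2
V2 = 6.7 * 328 / 3.74
V2 = 2197.6 / 3.74
V2 = 587.59358289 mL, rounded to 4 dp:

587.5936 mL


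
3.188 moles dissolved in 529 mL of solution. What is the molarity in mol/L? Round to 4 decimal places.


Convert volume to liters: V_L = V_mL / 1000.
V_L = 529 / 1000 = 0.529 L
M = n / V_L = 3.188 / 0.529
M = 6.02646503 mol/L, rounded to 4 dp:

6.0265 mol/L


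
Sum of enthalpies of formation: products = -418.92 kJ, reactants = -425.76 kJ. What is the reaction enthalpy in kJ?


dH_rxn = sum(dH_f products) - sum(dH_f reactants)
dH_rxn = -418.92 - (-425.76)
dH_rxn = 6.84 kJ:

6.84 kJ


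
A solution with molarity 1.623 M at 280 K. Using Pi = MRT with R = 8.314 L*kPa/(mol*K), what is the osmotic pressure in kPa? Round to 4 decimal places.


Osmotic pressure (van't Hoff): Pi = M*R*T.
RT = 8.314 * 280 = 2327.92
Pi = 1.623 * 2327.92
Pi = 3778.21416 kPa, rounded to 4 dp:

3778.2142 kPa


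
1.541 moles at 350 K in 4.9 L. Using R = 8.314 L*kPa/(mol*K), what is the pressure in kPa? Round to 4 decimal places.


PV = nRT, solve for P = nRT / V.
nRT = 1.541 * 8.314 * 350 = 4484.1559
P = 4484.1559 / 4.9
P = 915.13385714 kPa, rounded to 4 dp:

915.1339 kPa


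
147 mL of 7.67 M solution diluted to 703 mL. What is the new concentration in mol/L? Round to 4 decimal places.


Dilution: M1*V1 = M2*V2, solve for M2.
M2 = M1*V1 / V2
M2 = 7.67 * 147 / 703
M2 = 1127.49 / 703
M2 = 1.60382646 mol/L, rounded to 4 dp:

1.6038 mol/L


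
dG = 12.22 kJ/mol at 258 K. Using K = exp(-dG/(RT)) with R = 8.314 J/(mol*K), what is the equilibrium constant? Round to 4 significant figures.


dG is in kJ/mol; multiply by 1000 to match R in J/(mol*K).
RT = 8.314 * 258 = 2145.012 J/mol
exponent = -dG*1000 / (RT) = -(12.22*1000) / 2145.012 = -5.69693783
K = exp(-5.69693783)
K = 0.0033562271, rounded to 4 significant figures:

0.003356


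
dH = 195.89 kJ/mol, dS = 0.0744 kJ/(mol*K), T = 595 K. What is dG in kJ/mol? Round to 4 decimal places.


Gibbs: dG = dH - T*dS (consistent units, dS already in kJ/(mol*K)).
T*dS = 595 * 0.0744 = 44.268
dG = 195.89 - (44.268)
dG = 151.622 kJ/mol, rounded to 4 dp:

151.6220 kJ/mol


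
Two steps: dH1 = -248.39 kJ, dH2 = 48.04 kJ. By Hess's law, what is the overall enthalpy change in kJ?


Hess's law: enthalpy is a state function, so add the step enthalpies.
dH_total = dH1 + dH2 = -248.39 + (48.04)
dH_total = -200.35 kJ:

-200.35 kJ


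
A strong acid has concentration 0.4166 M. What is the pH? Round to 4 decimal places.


A strong acid dissociates completely, so [H+] equals the given concentration.
pH = -log10([H+]) = -log10(0.4166)
pH = 0.38028073, rounded to 4 dp:

0.3803


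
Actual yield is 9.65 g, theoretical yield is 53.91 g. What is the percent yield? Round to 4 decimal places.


% yield = 100 * actual / theoretical
% yield = 100 * 9.65 / 53.91
% yield = 17.90020404 %, rounded to 4 dp:

17.9002 %


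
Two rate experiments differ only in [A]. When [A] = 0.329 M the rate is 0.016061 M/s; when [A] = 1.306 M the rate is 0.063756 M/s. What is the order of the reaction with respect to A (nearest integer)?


Rate is proportional to [A]^n, so rate2/rate1 = ([A]2/[A]1)^n. Take logs to solve for n.
rate2/rate1 = 0.063756 / 0.016061 = 3.9696
[A]2/[A]1 = 1.306 / 0.329 = 3.9696
n = ln(3.9696) / ln(3.9696) = 1.0
Nearest integer order:

1


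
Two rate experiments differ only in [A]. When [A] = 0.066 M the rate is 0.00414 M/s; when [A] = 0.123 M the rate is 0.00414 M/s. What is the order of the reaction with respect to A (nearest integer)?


Rate is proportional to [A]^n, so rate2/rate1 = ([A]2/[A]1)^n. Take logs to solve for n.
rate2/rate1 = 0.00414 / 0.00414 = 1.0
[A]2/[A]1 = 0.123 / 0.066 = 1.8636
n = ln(1.0) / ln(1.8636) = 0.0
Nearest integer order:

0


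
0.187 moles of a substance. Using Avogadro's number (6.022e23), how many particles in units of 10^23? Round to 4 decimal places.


N = n * NA, then divide by 1e23 for the requested units.
N / 1e23 = n * 6.022
N / 1e23 = 0.187 * 6.022
N / 1e23 = 1.126114, rounded to 4 dp:

1.1261


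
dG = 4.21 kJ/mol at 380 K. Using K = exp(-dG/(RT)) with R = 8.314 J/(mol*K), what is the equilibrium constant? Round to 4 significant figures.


dG is in kJ/mol; multiply by 1000 to match R in J/(mol*K).
RT = 8.314 * 380 = 3159.32 J/mol
exponent = -dG*1000 / (RT) = -(4.21*1000) / 3159.32 = -1.33256524
K = exp(-1.33256524)
K = 0.26379968, rounded to 4 significant figures:

0.2638


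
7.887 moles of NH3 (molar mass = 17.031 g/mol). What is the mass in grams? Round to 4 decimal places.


mass = n * M
mass = 7.887 * 17.031
mass = 134.323497 g, rounded to 4 dp:

134.3235 g


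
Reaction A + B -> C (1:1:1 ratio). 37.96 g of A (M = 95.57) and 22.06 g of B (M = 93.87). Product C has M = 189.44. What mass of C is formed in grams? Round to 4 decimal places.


Find moles of each reactant; the smaller value is the limiting reagent in a 1:1:1 reaction, so moles_C equals moles of the limiter.
n_A = mass_A / M_A = 37.96 / 95.57 = 0.397196 mol
n_B = mass_B / M_B = 22.06 / 93.87 = 0.235006 mol
Limiting reagent: B (smaller), n_limiting = 0.235006 mol
mass_C = n_limiting * M_C = 0.235006 * 189.44
mass_C = 44.51953664 g, rounded to 4 dp:

44.5195 g


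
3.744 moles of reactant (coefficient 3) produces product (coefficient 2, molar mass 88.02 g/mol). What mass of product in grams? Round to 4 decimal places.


Use the coefficient ratio to convert reactant moles to product moles, then multiply by the product's molar mass.
moles_P = moles_R * (coeff_P / coeff_R) = 3.744 * (2/3) = 2.496
mass_P = moles_P * M_P = 2.496 * 88.02
mass_P = 219.69792 g, rounded to 4 dp:

219.6979 g


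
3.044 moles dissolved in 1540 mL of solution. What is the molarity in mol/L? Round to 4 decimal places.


Convert volume to liters: V_L = V_mL / 1000.
V_L = 1540 / 1000 = 1.54 L
M = n / V_L = 3.044 / 1.54
M = 1.97662338 mol/L, rounded to 4 dp:

1.9766 mol/L


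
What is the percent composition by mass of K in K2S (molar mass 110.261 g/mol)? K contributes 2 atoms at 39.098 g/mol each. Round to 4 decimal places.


pct = 100 * (n_elem * M_elem) / M_total
mass_contribution = 2 * 39.098 = 78.196 g/mol
pct = 100 * 78.196 / 110.261
pct = 70.91900128 %, rounded to 4 dp:

70.9190 %


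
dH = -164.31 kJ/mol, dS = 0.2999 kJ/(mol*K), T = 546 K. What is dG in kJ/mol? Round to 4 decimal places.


Gibbs: dG = dH - T*dS (consistent units, dS already in kJ/(mol*K)).
T*dS = 546 * 0.2999 = 163.7454
dG = -164.31 - (163.7454)
dG = -328.0554 kJ/mol, rounded to 4 dp:

-328.0554 kJ/mol


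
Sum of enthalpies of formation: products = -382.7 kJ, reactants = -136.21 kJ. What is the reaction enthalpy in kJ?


dH_rxn = sum(dH_f products) - sum(dH_f reactants)
dH_rxn = -382.7 - (-136.21)
dH_rxn = -246.49 kJ:

-246.49 kJ


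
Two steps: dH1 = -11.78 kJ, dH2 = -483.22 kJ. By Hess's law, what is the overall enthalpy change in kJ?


Hess's law: enthalpy is a state function, so add the step enthalpies.
dH_total = dH1 + dH2 = -11.78 + (-483.22)
dH_total = -495.0 kJ:

-495.00 kJ


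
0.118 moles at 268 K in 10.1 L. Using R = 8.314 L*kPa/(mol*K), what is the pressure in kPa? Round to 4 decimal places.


PV = nRT, solve for P = nRT / V.
nRT = 0.118 * 8.314 * 268 = 262.9219
P = 262.9219 / 10.1
P = 26.03187129 kPa, rounded to 4 dp:

26.0319 kPa


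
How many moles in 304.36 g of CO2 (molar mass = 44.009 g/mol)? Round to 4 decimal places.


n = mass / M
n = 304.36 / 44.009
n = 6.91585812 mol, rounded to 4 dp:

6.9159 mol


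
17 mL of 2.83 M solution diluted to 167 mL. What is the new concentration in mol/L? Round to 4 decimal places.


Dilution: M1*V1 = M2*V2, solve for M2.
M2 = M1*V1 / V2
M2 = 2.83 * 17 / 167
M2 = 48.11 / 167
M2 = 0.28808383 mol/L, rounded to 4 dp:

0.2881 mol/L


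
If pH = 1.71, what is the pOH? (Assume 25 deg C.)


At 25 deg C, pH + pOH = 14.
pOH = 14 - pH = 14 - 1.71
pOH = 12.29:

12.29


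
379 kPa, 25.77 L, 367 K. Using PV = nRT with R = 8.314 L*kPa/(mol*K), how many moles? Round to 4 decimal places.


PV = nRT, solve for n = PV / (RT).
PV = 379 * 25.77 = 9766.83
RT = 8.314 * 367 = 3051.238
n = 9766.83 / 3051.238
n = 3.20094008 mol, rounded to 4 dp:

3.2009 mol


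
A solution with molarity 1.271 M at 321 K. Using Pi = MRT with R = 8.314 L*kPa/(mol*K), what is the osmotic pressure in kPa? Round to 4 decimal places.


Osmotic pressure (van't Hoff): Pi = M*R*T.
RT = 8.314 * 321 = 2668.794
Pi = 1.271 * 2668.794
Pi = 3392.037174 kPa, rounded to 4 dp:

3392.0372 kPa


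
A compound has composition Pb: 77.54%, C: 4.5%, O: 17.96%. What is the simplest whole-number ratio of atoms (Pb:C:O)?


Assume 100 g of compound, divide each mass% by atomic mass to get moles, then normalize by the smallest to get a raw atom ratio.
Moles per 100 g: Pb: 77.54/207.2 = 0.3742, C: 4.5/12.011 = 0.3747, O: 17.96/15.999 = 1.1226
Raw ratio (divide by min = 0.3742): Pb: 1.0, C: 1.001, O: 3.0
Multiply by 1 to clear fractions: Pb: 1.0 ~= 1, C: 1.001 ~= 1, O: 3.0 ~= 3
Reduce by GCD to get the simplest whole-number ratio:

1:1:3


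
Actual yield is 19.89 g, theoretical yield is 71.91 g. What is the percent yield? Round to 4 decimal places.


% yield = 100 * actual / theoretical
% yield = 100 * 19.89 / 71.91
% yield = 27.65957447 %, rounded to 4 dp:

27.6596 %


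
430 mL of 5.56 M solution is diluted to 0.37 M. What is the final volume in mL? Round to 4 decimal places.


Dilution: M1*V1 = M2*V2, solve for V2.
V2 = M1*V1 / M2
V2 = 5.56 * 430 / 0.37
V2 = 2390.8 / 0.37
V2 = 6461.62162162 mL, rounded to 4 dp:

6461.6216 mL


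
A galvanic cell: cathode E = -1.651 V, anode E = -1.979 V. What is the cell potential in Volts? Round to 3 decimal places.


Standard cell potential: E_cell = E_cathode - E_anode.
E_cell = -1.651 - (-1.979)
E_cell = 0.328 V, rounded to 3 dp:

0.328 V


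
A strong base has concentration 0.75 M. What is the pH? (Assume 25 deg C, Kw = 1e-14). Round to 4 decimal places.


A strong base dissociates completely, so [OH-] equals the given concentration.
pOH = -log10([OH-]) = -log10(0.75) = 0.124939
pH = 14 - pOH = 14 - 0.124939
pH = 13.875061, rounded to 4 dp:

13.8751


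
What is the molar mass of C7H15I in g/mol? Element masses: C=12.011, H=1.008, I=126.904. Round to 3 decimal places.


M = sum(count * atomic_mass) over atoms.
M = 7*12.011 + 15*1.008 + 1*126.904
M = 84.077 + 15.12 + 126.904
M = 226.101 g/mol, rounded to 3 dp:

226.101 g/mol


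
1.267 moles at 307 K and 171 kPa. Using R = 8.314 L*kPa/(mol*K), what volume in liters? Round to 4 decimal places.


PV = nRT, solve for V = nRT / P.
nRT = 1.267 * 8.314 * 307 = 3233.8883
V = 3233.8883 / 171
V = 18.91162749 L, rounded to 4 dp:

18.9116 L


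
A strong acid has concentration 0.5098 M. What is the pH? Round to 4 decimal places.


A strong acid dissociates completely, so [H+] equals the given concentration.
pH = -log10([H+]) = -log10(0.5098)
pH = 0.29260017, rounded to 4 dp:

0.2926


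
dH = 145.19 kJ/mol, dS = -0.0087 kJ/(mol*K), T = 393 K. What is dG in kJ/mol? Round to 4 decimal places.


Gibbs: dG = dH - T*dS (consistent units, dS already in kJ/(mol*K)).
T*dS = 393 * -0.0087 = -3.4191
dG = 145.19 - (-3.4191)
dG = 148.6091 kJ/mol, rounded to 4 dp:

148.6091 kJ/mol


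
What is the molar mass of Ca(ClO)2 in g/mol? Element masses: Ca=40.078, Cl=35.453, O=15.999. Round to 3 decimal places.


M = sum(count * atomic_mass) over atoms.
M = 1*40.078 + 2*35.453 + 2*15.999
M = 40.078 + 70.906 + 31.998
M = 142.982 g/mol, rounded to 3 dp:

142.982 g/mol


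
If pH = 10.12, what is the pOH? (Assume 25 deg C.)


At 25 deg C, pH + pOH = 14.
pOH = 14 - pH = 14 - 10.12
pOH = 3.88:

3.88


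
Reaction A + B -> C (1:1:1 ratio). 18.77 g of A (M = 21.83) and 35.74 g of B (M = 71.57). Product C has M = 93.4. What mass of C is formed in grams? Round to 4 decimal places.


Find moles of each reactant; the smaller value is the limiting reagent in a 1:1:1 reaction, so moles_C equals moles of the limiter.
n_A = mass_A / M_A = 18.77 / 21.83 = 0.859826 mol
n_B = mass_B / M_B = 35.74 / 71.57 = 0.499371 mol
Limiting reagent: B (smaller), n_limiting = 0.499371 mol
mass_C = n_limiting * M_C = 0.499371 * 93.4
mass_C = 46.6412514 g, rounded to 4 dp:

46.6413 g


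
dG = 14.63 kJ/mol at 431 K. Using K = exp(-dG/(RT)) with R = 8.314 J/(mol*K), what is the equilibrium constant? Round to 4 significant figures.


dG is in kJ/mol; multiply by 1000 to match R in J/(mol*K).
RT = 8.314 * 431 = 3583.334 J/mol
exponent = -dG*1000 / (RT) = -(14.63*1000) / 3583.334 = -4.08278994
K = exp(-4.08278994)
K = 0.016860361, rounded to 4 significant figures:

0.01686


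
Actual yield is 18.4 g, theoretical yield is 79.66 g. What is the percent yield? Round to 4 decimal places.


% yield = 100 * actual / theoretical
% yield = 100 * 18.4 / 79.66
% yield = 23.09816721 %, rounded to 4 dp:

23.0982 %


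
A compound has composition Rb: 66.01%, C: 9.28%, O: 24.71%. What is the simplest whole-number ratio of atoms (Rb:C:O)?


Assume 100 g of compound, divide each mass% by atomic mass to get moles, then normalize by the smallest to get a raw atom ratio.
Moles per 100 g: Rb: 66.01/85.468 = 0.7723, C: 9.28/12.011 = 0.7726, O: 24.71/15.999 = 1.5445
Raw ratio (divide by min = 0.7723): Rb: 1.0, C: 1.0, O: 2.0
Multiply by 1 to clear fractions: Rb: 1.0 ~= 1, C: 1.0 ~= 1, O: 2.0 ~= 2
Reduce by GCD to get the simplest whole-number ratio:

1:1:2


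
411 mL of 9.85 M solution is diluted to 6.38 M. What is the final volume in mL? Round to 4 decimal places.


Dilution: M1*V1 = M2*V2, solve for V2.
V2 = M1*V1 / M2
V2 = 9.85 * 411 / 6.38
V2 = 4048.35 / 6.38
V2 = 634.53761755 mL, rounded to 4 dp:

634.5376 mL


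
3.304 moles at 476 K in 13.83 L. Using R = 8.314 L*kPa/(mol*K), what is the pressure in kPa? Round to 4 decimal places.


PV = nRT, solve for P = nRT / V.
nRT = 3.304 * 8.314 * 476 = 13075.4611
P = 13075.4611 / 13.83
P = 945.44187274 kPa, rounded to 4 dp:

945.4419 kPa


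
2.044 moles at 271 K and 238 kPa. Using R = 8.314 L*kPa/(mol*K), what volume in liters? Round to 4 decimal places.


PV = nRT, solve for V = nRT / P.
nRT = 2.044 * 8.314 * 271 = 4605.3241
V = 4605.3241 / 238
V = 19.35010126 L, rounded to 4 dp:

19.3501 L


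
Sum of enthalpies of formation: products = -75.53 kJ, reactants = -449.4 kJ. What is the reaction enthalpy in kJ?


dH_rxn = sum(dH_f products) - sum(dH_f reactants)
dH_rxn = -75.53 - (-449.4)
dH_rxn = 373.87 kJ:

373.87 kJ


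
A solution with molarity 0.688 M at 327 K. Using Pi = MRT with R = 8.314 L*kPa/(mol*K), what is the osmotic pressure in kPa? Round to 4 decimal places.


Osmotic pressure (van't Hoff): Pi = M*R*T.
RT = 8.314 * 327 = 2718.678
Pi = 0.688 * 2718.678
Pi = 1870.450464 kPa, rounded to 4 dp:

1870.4505 kPa


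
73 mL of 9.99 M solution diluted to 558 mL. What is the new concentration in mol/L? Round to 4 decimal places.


Dilution: M1*V1 = M2*V2, solve for M2.
M2 = M1*V1 / V2
M2 = 9.99 * 73 / 558
M2 = 729.27 / 558
M2 = 1.30693548 mol/L, rounded to 4 dp:

1.3069 mol/L


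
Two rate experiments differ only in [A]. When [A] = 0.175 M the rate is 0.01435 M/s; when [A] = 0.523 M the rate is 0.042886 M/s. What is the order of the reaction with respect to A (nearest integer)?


Rate is proportional to [A]^n, so rate2/rate1 = ([A]2/[A]1)^n. Take logs to solve for n.
rate2/rate1 = 0.042886 / 0.01435 = 2.9886
[A]2/[A]1 = 0.523 / 0.175 = 2.9886
n = ln(2.9886) / ln(2.9886) = 1.0
Nearest integer order:

1


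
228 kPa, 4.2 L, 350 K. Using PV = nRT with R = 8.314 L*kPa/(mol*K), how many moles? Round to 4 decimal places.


PV = nRT, solve for n = PV / (RT).
PV = 228 * 4.2 = 957.6
RT = 8.314 * 350 = 2909.9
n = 957.6 / 2909.9
n = 0.32908347 mol, rounded to 4 dp:

0.3291 mol


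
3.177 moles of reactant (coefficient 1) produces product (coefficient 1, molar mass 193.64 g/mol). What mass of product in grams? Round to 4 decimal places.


Use the coefficient ratio to convert reactant moles to product moles, then multiply by the product's molar mass.
moles_P = moles_R * (coeff_P / coeff_R) = 3.177 * (1/1) = 3.177
mass_P = moles_P * M_P = 3.177 * 193.64
mass_P = 615.19428 g, rounded to 4 dp:

615.1943 g


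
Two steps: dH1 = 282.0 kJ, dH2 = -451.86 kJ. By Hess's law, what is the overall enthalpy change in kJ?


Hess's law: enthalpy is a state function, so add the step enthalpies.
dH_total = dH1 + dH2 = 282.0 + (-451.86)
dH_total = -169.86 kJ:

-169.86 kJ


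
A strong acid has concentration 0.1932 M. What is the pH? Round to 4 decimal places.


A strong acid dissociates completely, so [H+] equals the given concentration.
pH = -log10([H+]) = -log10(0.1932)
pH = 0.71399288, rounded to 4 dp:

0.7140


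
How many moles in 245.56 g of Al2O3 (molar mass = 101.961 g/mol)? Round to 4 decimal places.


n = mass / M
n = 245.56 / 101.961
n = 2.40837183 mol, rounded to 4 dp:

2.4084 mol


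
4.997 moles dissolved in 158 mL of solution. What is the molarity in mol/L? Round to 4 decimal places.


Convert volume to liters: V_L = V_mL / 1000.
V_L = 158 / 1000 = 0.158 L
M = n / V_L = 4.997 / 0.158
M = 31.62658228 mol/L, rounded to 4 dp:

31.6266 mol/L


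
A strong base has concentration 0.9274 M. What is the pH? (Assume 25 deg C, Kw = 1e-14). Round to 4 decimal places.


A strong base dissociates completely, so [OH-] equals the given concentration.
pOH = -log10([OH-]) = -log10(0.9274) = 0.032733
pH = 14 - pOH = 14 - 0.032733
pH = 13.967267, rounded to 4 dp:

13.9673


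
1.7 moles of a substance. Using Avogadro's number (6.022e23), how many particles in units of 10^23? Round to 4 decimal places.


N = n * NA, then divide by 1e23 for the requested units.
N / 1e23 = n * 6.022
N / 1e23 = 1.7 * 6.022
N / 1e23 = 10.2374, rounded to 4 dp:

10.2374


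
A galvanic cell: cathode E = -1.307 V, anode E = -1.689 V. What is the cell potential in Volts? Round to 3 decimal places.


Standard cell potential: E_cell = E_cathode - E_anode.
E_cell = -1.307 - (-1.689)
E_cell = 0.382 V, rounded to 3 dp:

0.382 V


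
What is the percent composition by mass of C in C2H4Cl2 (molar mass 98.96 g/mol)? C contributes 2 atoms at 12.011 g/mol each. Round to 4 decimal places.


pct = 100 * (n_elem * M_elem) / M_total
mass_contribution = 2 * 12.011 = 24.022 g/mol
pct = 100 * 24.022 / 98.96
pct = 24.27445432 %, rounded to 4 dp:

24.2745 %


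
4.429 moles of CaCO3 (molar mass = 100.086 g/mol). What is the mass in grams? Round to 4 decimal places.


mass = n * M
mass = 4.429 * 100.086
mass = 443.280894 g, rounded to 4 dp:

443.2809 g


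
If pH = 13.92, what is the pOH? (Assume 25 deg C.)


At 25 deg C, pH + pOH = 14.
pOH = 14 - pH = 14 - 13.92
pOH = 0.08:

0.08


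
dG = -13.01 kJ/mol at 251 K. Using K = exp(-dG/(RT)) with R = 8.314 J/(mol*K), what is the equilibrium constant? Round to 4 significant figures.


dG is in kJ/mol; multiply by 1000 to match R in J/(mol*K).
RT = 8.314 * 251 = 2086.814 J/mol
exponent = -dG*1000 / (RT) = -(-13.01*1000) / 2086.814 = 6.23438409
K = exp(6.23438409)
K = 509.98642, rounded to 4 significant figures:

510.0


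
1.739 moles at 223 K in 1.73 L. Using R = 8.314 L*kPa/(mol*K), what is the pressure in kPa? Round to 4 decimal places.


PV = nRT, solve for P = nRT / V.
nRT = 1.739 * 8.314 * 223 = 3224.1443
P = 3224.1443 / 1.73
P = 1863.66722543 kPa, rounded to 4 dp:

1863.6672 kPa


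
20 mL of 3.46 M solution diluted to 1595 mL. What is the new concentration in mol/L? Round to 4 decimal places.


Dilution: M1*V1 = M2*V2, solve for M2.
M2 = M1*V1 / V2
M2 = 3.46 * 20 / 1595
M2 = 69.2 / 1595
M2 = 0.04338558 mol/L, rounded to 4 dp:

0.0434 mol/L


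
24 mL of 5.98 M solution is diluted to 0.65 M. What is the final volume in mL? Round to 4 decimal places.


Dilution: M1*V1 = M2*V2, solve for V2.
V2 = M1*V1 / M2
V2 = 5.98 * 24 / 0.65
V2 = 143.52 / 0.65
V2 = 220.8 mL, rounded to 4 dp:

220.8000 mL


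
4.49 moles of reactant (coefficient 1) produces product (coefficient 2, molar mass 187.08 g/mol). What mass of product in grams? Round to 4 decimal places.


Use the coefficient ratio to convert reactant moles to product moles, then multiply by the product's molar mass.
moles_P = moles_R * (coeff_P / coeff_R) = 4.49 * (2/1) = 8.98
mass_P = moles_P * M_P = 8.98 * 187.08
mass_P = 1679.9784 g, rounded to 4 dp:

1679.9784 g


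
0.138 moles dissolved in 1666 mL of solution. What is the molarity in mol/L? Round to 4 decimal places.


Convert volume to liters: V_L = V_mL / 1000.
V_L = 1666 / 1000 = 1.666 L
M = n / V_L = 0.138 / 1.666
M = 0.08283313 mol/L, rounded to 4 dp:

0.0828 mol/L


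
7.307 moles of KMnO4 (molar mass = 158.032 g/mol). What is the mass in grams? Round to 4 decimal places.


mass = n * M
mass = 7.307 * 158.032
mass = 1154.739824 g, rounded to 4 dp:

1154.7398 g


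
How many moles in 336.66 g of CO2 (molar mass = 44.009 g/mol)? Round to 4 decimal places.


n = mass / M
n = 336.66 / 44.009
n = 7.6497989 mol, rounded to 4 dp:

7.6498 mol
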